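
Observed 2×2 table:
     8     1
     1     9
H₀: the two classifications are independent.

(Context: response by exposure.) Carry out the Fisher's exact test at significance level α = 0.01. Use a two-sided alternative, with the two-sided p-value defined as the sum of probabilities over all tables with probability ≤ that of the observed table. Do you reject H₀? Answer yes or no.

Margins: r₁=9, r₂=10, c₁=9, c₂=10, n=19
p_obs = C(9,8)·C(10,1)/C(19,9); sum pmf over tables with pmf ≤ p_obs
p-value (two-sided) = 0.00109
At α=0.01: p < α → reject H₀

reject H₀: yes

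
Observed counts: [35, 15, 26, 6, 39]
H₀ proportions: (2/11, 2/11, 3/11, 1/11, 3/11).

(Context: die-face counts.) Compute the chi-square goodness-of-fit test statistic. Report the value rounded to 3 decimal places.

n = 121; E_i = n·p_i = [22.00, 22.00, 33.00, 11.00, 33.00]
χ² = (35−22.00)²/22.00 + (15−22.00)²/22.00 + (26−33.00)²/33.00 + (6−11.00)²/11.00 + (39−33.00)²/33.00 = 14.7576
df = 4

test statistic = 14.758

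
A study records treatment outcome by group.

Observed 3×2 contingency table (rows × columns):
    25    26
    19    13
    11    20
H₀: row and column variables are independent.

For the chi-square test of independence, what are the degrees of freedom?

df = (r−1)(c−1) = (3−1)·(2−1) = 2

degrees of freedom = 2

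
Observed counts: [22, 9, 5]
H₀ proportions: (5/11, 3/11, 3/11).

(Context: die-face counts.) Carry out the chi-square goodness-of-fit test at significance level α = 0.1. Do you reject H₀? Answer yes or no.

n = 36; E_i = n·p_i = [16.36, 9.82, 9.82]
χ² = (22−16.36)²/16.36 + (9−9.82)²/9.82 + (5−9.82)²/9.82 = 4.3741
df = 2
p-value (upper-tail) = 0.11225
At α=0.1: p ≥ α → fail to reject H₀

reject H₀: no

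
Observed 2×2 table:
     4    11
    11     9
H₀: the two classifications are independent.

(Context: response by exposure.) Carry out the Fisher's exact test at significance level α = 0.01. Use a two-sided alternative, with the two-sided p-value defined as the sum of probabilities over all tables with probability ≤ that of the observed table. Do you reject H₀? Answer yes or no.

reject H₀: no

Margins: r₁=15, r₂=20, c₁=15, c₂=20, n=35
p_obs = C(15,4)·C(20,11)/C(35,15); sum pmf over tables with pmf ≤ p_obs
p-value (two-sided) = 0.16719
At α=0.01: p ≥ α → fail to reject H₀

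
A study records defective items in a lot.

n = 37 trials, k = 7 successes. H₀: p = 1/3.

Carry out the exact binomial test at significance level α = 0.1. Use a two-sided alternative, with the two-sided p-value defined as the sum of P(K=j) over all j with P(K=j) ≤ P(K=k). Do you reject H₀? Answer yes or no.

reject H₀: yes

Exact binomial: n=37, k=7, p₀=1/3=0.3333
P(X=j) = C(n,j)·p₀^j·(1−p₀)^(n−j); p = Σ P(X=j) over j with P(X=j) ≤ P(X=7)
p-value (two-sided) = 0.07977
At α=0.1: p < α → reject H₀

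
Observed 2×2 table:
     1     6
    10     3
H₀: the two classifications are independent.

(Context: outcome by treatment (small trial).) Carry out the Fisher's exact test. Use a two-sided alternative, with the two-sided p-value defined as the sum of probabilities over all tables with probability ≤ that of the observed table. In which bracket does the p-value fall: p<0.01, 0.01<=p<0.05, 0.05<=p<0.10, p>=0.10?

p-value bracket: 0.01<=p<0.05

Margins: r₁=7, r₂=13, c₁=11, c₂=9, n=20
p_obs = C(7,1)·C(13,10)/C(20,11); sum pmf over tables with pmf ≤ p_obs
p-value (two-sided) = 0.01664
→ bracket: 0.01<=p<0.05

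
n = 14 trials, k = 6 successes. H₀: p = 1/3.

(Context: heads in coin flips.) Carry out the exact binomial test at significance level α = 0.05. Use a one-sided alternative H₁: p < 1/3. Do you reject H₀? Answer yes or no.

reject H₀: no

Exact binomial: n=14, k=6, p₀=1/3=0.3333
P(X≤6) from Σ C(n,i)·p₀^i·(1−p₀)^(n−i)
p-value (one-sided, H₁ less) = 0.85054
At α=0.05: p ≥ α → fail to reject H₀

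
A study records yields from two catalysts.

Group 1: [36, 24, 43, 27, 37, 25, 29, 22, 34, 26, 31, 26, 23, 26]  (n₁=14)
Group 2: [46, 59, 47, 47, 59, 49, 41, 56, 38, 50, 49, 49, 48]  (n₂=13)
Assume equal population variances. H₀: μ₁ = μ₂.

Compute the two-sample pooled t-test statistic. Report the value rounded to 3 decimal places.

test statistic = -8.378

x̄₁=29.214, s₁=6.167, n₁=14
x̄₂=49.077, s₂=6.144, n₂=13
s_p² = [13·6.167² + 12·6.144²]/25 = 37.8912
SE = √(s_p²·(1/14+1/13)) = 2.3709
t = (29.214−49.077)/2.3709 = -8.3776
df = 25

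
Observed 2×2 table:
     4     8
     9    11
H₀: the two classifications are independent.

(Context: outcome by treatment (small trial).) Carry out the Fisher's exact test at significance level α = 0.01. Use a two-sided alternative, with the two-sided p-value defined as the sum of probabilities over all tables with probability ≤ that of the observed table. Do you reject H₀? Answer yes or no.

reject H₀: no

Margins: r₁=12, r₂=20, c₁=13, c₂=19, n=32
p_obs = C(12,4)·C(20,9)/C(32,13); sum pmf over tables with pmf ≤ p_obs
p-value (two-sided) = 0.71279
At α=0.01: p ≥ α → fail to reject H₀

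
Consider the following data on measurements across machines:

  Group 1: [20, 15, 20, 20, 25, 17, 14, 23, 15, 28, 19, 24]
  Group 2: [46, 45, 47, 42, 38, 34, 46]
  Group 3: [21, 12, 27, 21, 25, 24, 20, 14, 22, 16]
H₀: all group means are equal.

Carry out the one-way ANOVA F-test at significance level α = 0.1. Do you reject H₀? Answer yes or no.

reject H₀: yes

Group means [20.00, 42.57, 20.20], grand mean 25.517
SSB = Σnᵢ(x̄ᵢ−x̄)² = 2683.927; SSW = ΣΣ(x−x̄ᵢ)² = 565.314
MSB = 2683.927/2 = 1341.9635; MSW = 565.314/26 = 21.7429
F = MSB/MSW = 61.7197
df = (2, 26)
p-value (upper-tail) = 0.00000
At α=0.1: p < α → reject H₀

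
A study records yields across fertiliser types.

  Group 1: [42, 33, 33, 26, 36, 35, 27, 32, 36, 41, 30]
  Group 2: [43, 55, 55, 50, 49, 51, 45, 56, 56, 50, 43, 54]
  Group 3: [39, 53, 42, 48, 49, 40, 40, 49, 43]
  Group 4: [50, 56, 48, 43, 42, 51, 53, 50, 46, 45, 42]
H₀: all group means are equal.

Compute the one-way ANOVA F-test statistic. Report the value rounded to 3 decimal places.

Group means [33.73, 50.58, 44.78, 47.82], grand mean 44.349
SSB = Σnᵢ(x̄ᵢ−x̄)² = 1841.477; SSW = ΣΣ(x−x̄ᵢ)² = 934.290
MSB = 1841.477/3 = 613.8257; MSW = 934.290/39 = 23.9562
F = MSB/MSW = 25.6229
df = (3, 39)

test statistic = 25.623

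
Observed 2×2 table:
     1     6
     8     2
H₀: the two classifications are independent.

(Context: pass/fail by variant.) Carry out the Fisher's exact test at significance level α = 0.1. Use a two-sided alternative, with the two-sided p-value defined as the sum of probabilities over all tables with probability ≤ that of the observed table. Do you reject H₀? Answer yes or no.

reject H₀: yes

Margins: r₁=7, r₂=10, c₁=9, c₂=8, n=17
p_obs = C(7,1)·C(10,8)/C(17,9); sum pmf over tables with pmf ≤ p_obs
p-value (two-sided) = 0.01522
At α=0.1: p < α → reject H₀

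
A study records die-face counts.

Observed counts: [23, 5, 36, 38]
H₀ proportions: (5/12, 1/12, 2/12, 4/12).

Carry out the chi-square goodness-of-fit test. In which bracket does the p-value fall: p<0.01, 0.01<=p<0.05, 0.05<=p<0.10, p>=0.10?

n = 102; E_i = n·p_i = [42.50, 8.50, 17.00, 34.00]
χ² = (23−42.50)²/42.50 + (5−8.50)²/8.50 + (36−17.00)²/17.00 + (38−34.00)²/34.00 = 32.0941
df = 3
p-value (upper-tail) = 0.00000
→ bracket: p<0.01

p-value bracket: p<0.01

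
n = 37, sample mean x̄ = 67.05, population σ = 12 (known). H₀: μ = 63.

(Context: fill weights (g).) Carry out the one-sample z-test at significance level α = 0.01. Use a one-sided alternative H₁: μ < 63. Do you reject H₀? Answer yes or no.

SE = σ/√n = 12/√37 = 1.9728
z = (x̄−μ₀)/SE = (67.05−63)/1.9728 = 2.0529
p-value (one-sided, H₁ less) = 0.97996
At α=0.01: p ≥ α → fail to reject H₀

reject H₀: no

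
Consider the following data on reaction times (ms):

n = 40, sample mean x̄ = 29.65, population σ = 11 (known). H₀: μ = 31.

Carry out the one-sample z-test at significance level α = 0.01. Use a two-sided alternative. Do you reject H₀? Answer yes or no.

reject H₀: no

SE = σ/√n = 11/√40 = 1.7393
z = (x̄−μ₀)/SE = (29.65−31)/1.7393 = -0.7762
p-value (two-sided) = 0.43763
At α=0.01: p ≥ α → fail to reject H₀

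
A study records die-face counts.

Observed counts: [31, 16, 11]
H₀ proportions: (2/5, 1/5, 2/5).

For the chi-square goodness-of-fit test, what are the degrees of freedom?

df = k − 1 = 3 − 1 = 2

degrees of freedom = 2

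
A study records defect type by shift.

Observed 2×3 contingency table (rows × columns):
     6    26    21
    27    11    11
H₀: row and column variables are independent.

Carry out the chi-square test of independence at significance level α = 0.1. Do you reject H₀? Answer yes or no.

reject H₀: yes

Row totals [53, 49], col totals [33, 37, 32], n=102
χ² = (6−17.15)²/17.15 + (26−19.23)²/19.23 + (21−16.63)²/16.63 + (27−15.85)²/15.85 + (11−17.77)²/17.77 + (11−15.37)²/15.37 = 22.4474
df = 2
p-value (upper-tail) = 0.00001
At α=0.1: p < α → reject H₀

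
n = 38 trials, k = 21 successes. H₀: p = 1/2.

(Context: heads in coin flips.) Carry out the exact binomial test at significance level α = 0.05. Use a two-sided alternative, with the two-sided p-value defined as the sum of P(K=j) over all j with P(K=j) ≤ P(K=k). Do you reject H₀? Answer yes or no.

Exact binomial: n=38, k=21, p₀=1/2=0.5000
P(X=j) = C(n,j)·p₀^j·(1−p₀)^(n−j); p = Σ P(X=j) over j with P(X=j) ≤ P(X=21)
p-value (two-sided) = 0.62710
At α=0.05: p ≥ α → fail to reject H₀

reject H₀: no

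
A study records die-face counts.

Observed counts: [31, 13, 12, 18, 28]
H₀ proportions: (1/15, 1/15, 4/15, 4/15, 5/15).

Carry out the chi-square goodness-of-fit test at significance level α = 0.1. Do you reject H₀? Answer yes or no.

n = 102; E_i = n·p_i = [6.80, 6.80, 27.20, 27.20, 34.00]
χ² = (31−6.80)²/6.80 + (13−6.80)²/6.80 + (12−27.20)²/27.20 + (18−27.20)²/27.20 + (28−34.00)²/34.00 = 104.4412
df = 4
p-value (upper-tail) = 0.00000
At α=0.1: p < α → reject H₀

reject H₀: yes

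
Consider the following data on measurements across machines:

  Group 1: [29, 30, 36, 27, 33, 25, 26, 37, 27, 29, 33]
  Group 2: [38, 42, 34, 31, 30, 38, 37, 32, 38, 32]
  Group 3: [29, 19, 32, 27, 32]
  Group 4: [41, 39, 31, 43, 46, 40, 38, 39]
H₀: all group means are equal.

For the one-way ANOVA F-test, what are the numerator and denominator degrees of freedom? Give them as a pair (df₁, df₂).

k = 4 groups, N = 34 total
df = (k−1, N−k) = (4−1, 34−4) = (3, 30)

degrees of freedom = [3, 30]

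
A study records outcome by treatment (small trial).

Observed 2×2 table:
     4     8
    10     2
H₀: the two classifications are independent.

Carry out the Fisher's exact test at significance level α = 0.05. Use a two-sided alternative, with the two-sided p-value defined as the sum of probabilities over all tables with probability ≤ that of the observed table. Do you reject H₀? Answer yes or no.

reject H₀: yes

Margins: r₁=12, r₂=12, c₁=14, c₂=10, n=24
p_obs = C(12,4)·C(12,10)/C(24,14); sum pmf over tables with pmf ≤ p_obs
p-value (two-sided) = 0.03607
At α=0.05: p < α → reject H₀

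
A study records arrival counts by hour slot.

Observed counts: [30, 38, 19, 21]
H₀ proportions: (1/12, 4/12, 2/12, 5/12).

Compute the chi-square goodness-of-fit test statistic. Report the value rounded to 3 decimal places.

n = 108; E_i = n·p_i = [9.00, 36.00, 18.00, 45.00]
χ² = (30−9.00)²/9.00 + (38−36.00)²/36.00 + (19−18.00)²/18.00 + (21−45.00)²/45.00 = 61.9667
df = 3

test statistic = 61.967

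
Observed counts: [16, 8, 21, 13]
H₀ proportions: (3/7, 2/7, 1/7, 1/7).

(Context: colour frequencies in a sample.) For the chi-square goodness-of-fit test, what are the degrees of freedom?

df = k − 1 = 4 − 1 = 3

degrees of freedom = 3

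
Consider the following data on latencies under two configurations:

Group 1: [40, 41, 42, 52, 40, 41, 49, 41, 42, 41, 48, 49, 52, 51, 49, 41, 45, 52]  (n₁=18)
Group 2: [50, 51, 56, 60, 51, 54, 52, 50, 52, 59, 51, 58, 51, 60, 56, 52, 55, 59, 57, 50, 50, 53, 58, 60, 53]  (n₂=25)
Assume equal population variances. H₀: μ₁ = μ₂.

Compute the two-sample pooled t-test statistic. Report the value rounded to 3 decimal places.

test statistic = -7.009

x̄₁=45.333, s₁=4.765, n₁=18
x̄₂=54.320, s₂=3.648, n₂=25
s_p² = [17·4.765² + 24·3.648²]/41 = 17.2059
SE = √(s_p²·(1/18+1/25)) = 1.2822
t = (45.333−54.320)/1.2822 = -7.0086
df = 41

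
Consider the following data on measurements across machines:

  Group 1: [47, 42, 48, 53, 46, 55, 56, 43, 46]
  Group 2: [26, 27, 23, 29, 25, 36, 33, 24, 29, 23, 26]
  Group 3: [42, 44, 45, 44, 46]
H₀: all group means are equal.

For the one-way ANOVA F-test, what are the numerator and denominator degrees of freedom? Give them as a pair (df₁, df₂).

k = 3 groups, N = 25 total
df = (k−1, N−k) = (3−1, 25−3) = (2, 22)

degrees of freedom = [2, 22]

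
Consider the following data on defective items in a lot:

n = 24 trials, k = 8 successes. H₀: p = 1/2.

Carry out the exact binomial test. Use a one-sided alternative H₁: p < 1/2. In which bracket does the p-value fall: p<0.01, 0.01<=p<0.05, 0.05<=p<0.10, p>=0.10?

p-value bracket: 0.05<=p<0.10

Exact binomial: n=24, k=8, p₀=1/2=0.5000
P(X≤8) from Σ C(n,i)·p₀^i·(1−p₀)^(n−i)
p-value (one-sided, H₁ less) = 0.07579
→ bracket: 0.05<=p<0.10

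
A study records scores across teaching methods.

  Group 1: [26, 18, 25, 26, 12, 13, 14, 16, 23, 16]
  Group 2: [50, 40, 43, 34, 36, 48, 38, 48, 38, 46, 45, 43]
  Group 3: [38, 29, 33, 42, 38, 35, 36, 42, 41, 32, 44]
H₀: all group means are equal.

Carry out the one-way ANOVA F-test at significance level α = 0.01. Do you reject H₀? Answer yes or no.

reject H₀: yes

Group means [18.90, 42.42, 37.27], grand mean 33.576
SSB = Σnᵢ(x̄ᵢ−x̄)² = 3242.062; SSW = ΣΣ(x−x̄ᵢ)² = 801.998
MSB = 3242.062/2 = 1621.0311; MSW = 801.998/30 = 26.7333
F = MSB/MSW = 60.6372
df = (2, 30)
p-value (upper-tail) = 0.00000
At α=0.01: p < α → reject H₀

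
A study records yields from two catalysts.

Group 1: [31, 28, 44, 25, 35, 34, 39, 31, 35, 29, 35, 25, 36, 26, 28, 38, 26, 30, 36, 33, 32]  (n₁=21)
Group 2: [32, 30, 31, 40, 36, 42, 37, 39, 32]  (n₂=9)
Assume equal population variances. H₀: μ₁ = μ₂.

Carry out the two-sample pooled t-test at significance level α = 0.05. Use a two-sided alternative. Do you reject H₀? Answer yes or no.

reject H₀: no

x̄₁=32.190, s₁=5.046, n₁=21
x̄₂=35.444, s₂=4.362, n₂=9
s_p² = [20·5.046² + 8·4.362²]/28 = 23.6236
SE = √(s_p²·(1/21+1/9)) = 1.9364
t = (32.190−35.444)/1.9364 = -1.6804
df = 28
p-value (two-sided) = 0.10401
At α=0.05: p ≥ α → fail to reject H₀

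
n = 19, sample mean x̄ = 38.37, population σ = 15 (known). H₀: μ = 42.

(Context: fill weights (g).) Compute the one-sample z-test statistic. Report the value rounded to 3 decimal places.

test statistic = -1.055

SE = σ/√n = 15/√19 = 3.4412
z = (x̄−μ₀)/SE = (38.37−42)/3.4412 = -1.0549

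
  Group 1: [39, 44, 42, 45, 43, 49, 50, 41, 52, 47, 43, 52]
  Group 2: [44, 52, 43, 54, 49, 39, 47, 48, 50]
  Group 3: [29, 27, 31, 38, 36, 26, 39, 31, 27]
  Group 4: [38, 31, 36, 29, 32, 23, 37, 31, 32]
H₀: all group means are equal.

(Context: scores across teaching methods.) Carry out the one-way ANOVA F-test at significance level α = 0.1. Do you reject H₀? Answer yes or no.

Group means [45.58, 47.33, 31.56, 32.11], grand mean 39.641
SSB = Σnᵢ(x̄ᵢ−x̄)² = 2054.947; SSW = ΣΣ(x−x̄ᵢ)² = 750.028
MSB = 2054.947/3 = 684.9822; MSW = 750.028/35 = 21.4294
F = MSB/MSW = 31.9647
df = (3, 35)
p-value (upper-tail) = 0.00000
At α=0.1: p < α → reject H₀

reject H₀: yes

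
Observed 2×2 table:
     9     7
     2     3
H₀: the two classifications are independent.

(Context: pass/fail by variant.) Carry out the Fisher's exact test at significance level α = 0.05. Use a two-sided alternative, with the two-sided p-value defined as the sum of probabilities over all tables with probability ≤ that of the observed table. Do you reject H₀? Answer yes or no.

reject H₀: no

Margins: r₁=16, r₂=5, c₁=11, c₂=10, n=21
p_obs = C(16,9)·C(5,2)/C(21,11); sum pmf over tables with pmf ≤ p_obs
p-value (two-sided) = 0.63512
At α=0.05: p ≥ α → fail to reject H₀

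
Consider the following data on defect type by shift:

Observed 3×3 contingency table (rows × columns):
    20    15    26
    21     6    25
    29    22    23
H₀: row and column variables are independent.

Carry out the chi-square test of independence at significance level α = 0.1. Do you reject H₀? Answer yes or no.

reject H₀: no

Row totals [61, 52, 74], col totals [70, 43, 74], n=187
χ² = (20−22.83)²/22.83 + (15−14.03)²/14.03 + (26−24.14)²/24.14 + (21−19.47)²/19.47 + (6−11.96)²/11.96 + (25−20.58)²/20.58 + (29−27.70)²/27.70 + (22−17.02)²/17.02 + (23−29.28)²/29.28 = 7.4712
df = 4
p-value (upper-tail) = 0.11299
At α=0.1: p ≥ α → fail to reject H₀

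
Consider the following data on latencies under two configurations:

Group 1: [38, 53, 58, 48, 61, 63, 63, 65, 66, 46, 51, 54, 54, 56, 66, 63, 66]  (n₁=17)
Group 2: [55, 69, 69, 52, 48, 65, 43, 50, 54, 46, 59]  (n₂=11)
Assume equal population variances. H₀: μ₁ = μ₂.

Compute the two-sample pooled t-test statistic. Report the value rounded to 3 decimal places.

x̄₁=57.118, s₁=8.162, n₁=17
x̄₂=55.455, s₂=9.026, n₂=11
s_p² = [16·8.162² + 10·9.026²]/26 = 72.3266
SE = √(s_p²·(1/17+1/11)) = 3.2908
t = (57.118−55.455)/3.2908 = 0.5054
df = 26

test statistic = 0.505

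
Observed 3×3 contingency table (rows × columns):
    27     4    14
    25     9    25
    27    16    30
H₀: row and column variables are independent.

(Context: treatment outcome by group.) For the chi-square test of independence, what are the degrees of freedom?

degrees of freedom = 4

df = (r−1)(c−1) = (3−1)·(3−1) = 4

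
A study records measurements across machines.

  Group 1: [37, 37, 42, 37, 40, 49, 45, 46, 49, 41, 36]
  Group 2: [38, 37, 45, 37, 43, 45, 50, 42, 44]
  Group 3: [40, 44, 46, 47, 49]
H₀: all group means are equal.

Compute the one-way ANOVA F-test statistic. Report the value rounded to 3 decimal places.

Group means [41.73, 42.33, 45.20], grand mean 42.640
SSB = Σnᵢ(x̄ᵢ−x̄)² = 42.778; SSW = ΣΣ(x−x̄ᵢ)² = 436.982
MSB = 42.778/2 = 21.3891; MSW = 436.982/22 = 19.8628
F = MSB/MSW = 1.0768
df = (2, 22)

test statistic = 1.077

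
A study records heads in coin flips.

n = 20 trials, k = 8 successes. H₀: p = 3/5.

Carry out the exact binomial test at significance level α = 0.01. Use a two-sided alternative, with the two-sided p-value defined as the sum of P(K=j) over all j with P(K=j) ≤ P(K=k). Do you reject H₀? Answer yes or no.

Exact binomial: n=20, k=8, p₀=3/5=0.6000
P(X=j) = C(n,j)·p₀^j·(1−p₀)^(n−j); p = Σ P(X=j) over j with P(X=j) ≤ P(X=8)
p-value (two-sided) = 0.10748
At α=0.01: p ≥ α → fail to reject H₀

reject H₀: no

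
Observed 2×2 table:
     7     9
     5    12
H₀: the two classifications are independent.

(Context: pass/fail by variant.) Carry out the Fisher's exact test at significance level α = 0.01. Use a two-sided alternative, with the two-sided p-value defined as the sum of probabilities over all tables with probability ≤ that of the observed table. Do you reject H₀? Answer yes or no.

Margins: r₁=16, r₂=17, c₁=12, c₂=21, n=33
p_obs = C(16,7)·C(17,5)/C(33,12); sum pmf over tables with pmf ≤ p_obs
p-value (two-sided) = 0.48127
At α=0.01: p ≥ α → fail to reject H₀

reject H₀: no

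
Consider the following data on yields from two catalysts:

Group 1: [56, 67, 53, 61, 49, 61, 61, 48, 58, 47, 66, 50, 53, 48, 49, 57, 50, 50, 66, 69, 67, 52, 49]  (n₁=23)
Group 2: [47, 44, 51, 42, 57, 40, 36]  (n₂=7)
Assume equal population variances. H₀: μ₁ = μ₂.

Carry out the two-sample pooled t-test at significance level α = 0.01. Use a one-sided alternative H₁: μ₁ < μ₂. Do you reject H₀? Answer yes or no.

x̄₁=55.957, s₁=7.351, n₁=23
x̄₂=45.286, s₂=7.064, n₂=7
s_p² = [22·7.351² + 6·7.064²]/28 = 53.1566
SE = √(s_p²·(1/23+1/7)) = 3.1472
t = (55.957−45.286)/3.1472 = 3.3906
df = 28
p-value (one-sided, H₁ less) = 0.99895
At α=0.01: p ≥ α → fail to reject H₀

reject H₀: no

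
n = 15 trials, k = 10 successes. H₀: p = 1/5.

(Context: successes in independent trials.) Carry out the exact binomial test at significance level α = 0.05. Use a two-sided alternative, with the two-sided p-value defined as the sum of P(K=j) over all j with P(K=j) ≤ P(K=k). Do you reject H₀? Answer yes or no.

reject H₀: yes

Exact binomial: n=15, k=10, p₀=1/5=0.2000
P(X=j) = C(n,j)·p₀^j·(1−p₀)^(n−j); p = Σ P(X=j) over j with P(X=j) ≤ P(X=10)
p-value (two-sided) = 0.00011
At α=0.05: p < α → reject H₀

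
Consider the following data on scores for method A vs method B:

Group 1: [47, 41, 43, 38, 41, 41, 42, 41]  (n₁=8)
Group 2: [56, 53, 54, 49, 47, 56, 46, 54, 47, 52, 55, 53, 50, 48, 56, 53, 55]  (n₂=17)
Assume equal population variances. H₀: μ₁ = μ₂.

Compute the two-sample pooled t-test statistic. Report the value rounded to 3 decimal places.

x̄₁=41.750, s₁=2.550, n₁=8
x̄₂=52.000, s₂=3.464, n₂=17
s_p² = [7·2.550² + 16·3.464²]/23 = 10.3261
SE = √(s_p²·(1/8+1/17)) = 1.3777
t = (41.750−52.000)/1.3777 = -7.4397
df = 23

test statistic = -7.440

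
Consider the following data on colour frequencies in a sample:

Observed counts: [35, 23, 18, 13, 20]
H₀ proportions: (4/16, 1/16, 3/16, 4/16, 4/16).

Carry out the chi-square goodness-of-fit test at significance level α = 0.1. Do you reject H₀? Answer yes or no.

n = 109; E_i = n·p_i = [27.25, 6.81, 20.44, 27.25, 27.25]
χ² = (35−27.25)²/27.25 + (23−6.81)²/6.81 + (18−20.44)²/20.44 + (13−27.25)²/27.25 + (20−27.25)²/27.25 = 50.3394
df = 4
p-value (upper-tail) = 0.00000
At α=0.1: p < α → reject H₀

reject H₀: yes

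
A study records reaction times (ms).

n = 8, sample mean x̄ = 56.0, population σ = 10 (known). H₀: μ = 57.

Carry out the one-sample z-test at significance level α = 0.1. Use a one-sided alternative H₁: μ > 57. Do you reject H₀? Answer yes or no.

SE = σ/√n = 10/√8 = 3.5355
z = (x̄−μ₀)/SE = (56.0−57)/3.5355 = -0.2828
p-value (one-sided, H₁ greater) = 0.61135
At α=0.1: p ≥ α → fail to reject H₀

reject H₀: no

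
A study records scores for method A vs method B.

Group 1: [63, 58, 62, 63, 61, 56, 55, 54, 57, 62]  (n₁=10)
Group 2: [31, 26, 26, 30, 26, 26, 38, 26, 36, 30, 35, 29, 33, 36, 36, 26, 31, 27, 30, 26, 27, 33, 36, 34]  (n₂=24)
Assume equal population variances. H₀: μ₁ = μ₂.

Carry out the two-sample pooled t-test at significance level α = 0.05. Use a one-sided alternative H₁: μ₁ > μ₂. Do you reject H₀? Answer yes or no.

reject H₀: yes

x̄₁=59.100, s₁=3.479, n₁=10
x̄₂=30.583, s₂=4.127, n₂=24
s_p² = [9·3.479² + 23·4.127²]/32 = 15.6479
SE = √(s_p²·(1/10+1/24)) = 1.4889
t = (59.100−30.583)/1.4889 = 19.1530
df = 32
p-value (one-sided, H₁ greater) = 0.00000
At α=0.05: p < α → reject H₀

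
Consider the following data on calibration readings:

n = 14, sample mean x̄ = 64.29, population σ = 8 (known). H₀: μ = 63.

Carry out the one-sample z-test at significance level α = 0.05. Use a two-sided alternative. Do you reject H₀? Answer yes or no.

reject H₀: no

SE = σ/√n = 8/√14 = 2.1381
z = (x̄−μ₀)/SE = (64.29−63)/2.1381 = 0.6033
p-value (two-sided) = 0.54628
At α=0.05: p ≥ α → fail to reject H₀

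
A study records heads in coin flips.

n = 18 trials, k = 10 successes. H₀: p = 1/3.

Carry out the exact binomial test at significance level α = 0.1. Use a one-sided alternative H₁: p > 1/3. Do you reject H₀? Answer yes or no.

Exact binomial: n=18, k=10, p₀=1/3=0.3333
P(X≥10) from Σ C(n,i)·p₀^i·(1−p₀)^(n−i)
p-value (one-sided, H₁ greater) = 0.04335
At α=0.1: p < α → reject H₀

reject H₀: yes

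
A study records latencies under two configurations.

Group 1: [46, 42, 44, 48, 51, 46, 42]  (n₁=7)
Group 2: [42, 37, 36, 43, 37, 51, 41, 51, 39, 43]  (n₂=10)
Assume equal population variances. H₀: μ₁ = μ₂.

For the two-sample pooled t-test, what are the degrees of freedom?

degrees of freedom = 15

df = n₁ + n₂ − 2 = 7 + 10 − 2 = 15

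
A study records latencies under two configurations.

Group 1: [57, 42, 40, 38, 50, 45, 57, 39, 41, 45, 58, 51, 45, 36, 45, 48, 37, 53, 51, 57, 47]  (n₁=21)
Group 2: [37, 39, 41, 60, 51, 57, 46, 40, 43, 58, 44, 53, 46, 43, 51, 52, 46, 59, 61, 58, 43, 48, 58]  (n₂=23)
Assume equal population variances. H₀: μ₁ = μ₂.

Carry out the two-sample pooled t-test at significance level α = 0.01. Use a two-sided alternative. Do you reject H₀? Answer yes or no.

x̄₁=46.762, s₁=7.035, n₁=21
x̄₂=49.304, s₂=7.546, n₂=23
s_p² = [20·7.035² + 22·7.546²]/42 = 53.3971
SE = √(s_p²·(1/21+1/23)) = 2.2055
t = (46.762−49.304)/2.2055 = -1.1528
df = 42
p-value (two-sided) = 0.25553
At α=0.01: p ≥ α → fail to reject H₀

reject H₀: no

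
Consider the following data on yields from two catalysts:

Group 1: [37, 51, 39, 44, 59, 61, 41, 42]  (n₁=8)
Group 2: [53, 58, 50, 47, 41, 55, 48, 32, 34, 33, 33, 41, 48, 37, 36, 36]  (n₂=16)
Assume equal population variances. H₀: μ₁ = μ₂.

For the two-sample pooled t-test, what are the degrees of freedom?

degrees of freedom = 22

df = n₁ + n₂ − 2 = 8 + 16 − 2 = 22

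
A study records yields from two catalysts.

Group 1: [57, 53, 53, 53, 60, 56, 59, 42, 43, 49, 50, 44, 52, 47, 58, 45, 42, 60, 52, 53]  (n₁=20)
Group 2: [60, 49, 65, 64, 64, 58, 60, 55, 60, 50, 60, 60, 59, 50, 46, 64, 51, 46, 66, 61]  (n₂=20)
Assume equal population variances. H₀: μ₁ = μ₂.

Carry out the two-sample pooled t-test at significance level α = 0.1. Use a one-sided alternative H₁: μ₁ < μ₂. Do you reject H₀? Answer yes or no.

reject H₀: yes

x̄₁=51.400, s₁=5.995, n₁=20
x̄₂=57.400, s₂=6.484, n₂=20
s_p² = [19·5.995² + 19·6.484²]/38 = 38.9895
SE = √(s_p²·(1/20+1/20)) = 1.9746
t = (51.400−57.400)/1.9746 = -3.0386
df = 38
p-value (one-sided, H₁ less) = 0.00214
At α=0.1: p < α → reject H₀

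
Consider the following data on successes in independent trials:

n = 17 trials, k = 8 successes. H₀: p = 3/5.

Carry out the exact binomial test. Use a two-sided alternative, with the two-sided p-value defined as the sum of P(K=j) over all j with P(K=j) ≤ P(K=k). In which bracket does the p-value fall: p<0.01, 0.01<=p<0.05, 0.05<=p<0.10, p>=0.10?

Exact binomial: n=17, k=8, p₀=3/5=0.6000
P(X=j) = C(n,j)·p₀^j·(1−p₀)^(n−j); p = Σ P(X=j) over j with P(X=j) ≤ P(X=8)
p-value (two-sided) = 0.32494
→ bracket: p>=0.10

p-value bracket: p>=0.10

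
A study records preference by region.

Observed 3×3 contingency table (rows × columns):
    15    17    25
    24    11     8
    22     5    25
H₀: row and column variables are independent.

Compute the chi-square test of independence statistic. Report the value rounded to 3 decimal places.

test statistic = 17.072

Row totals [57, 43, 52], col totals [61, 33, 58], n=152
χ² = (15−22.88)²/22.88 + (17−12.38)²/12.38 + (25−21.75)²/21.75 + (24−17.26)²/17.26 + (11−9.34)²/9.34 + (8−16.41)²/16.41 + (22−20.87)²/20.87 + (5−11.29)²/11.29 + (25−19.84)²/19.84 = 17.0717
df = 4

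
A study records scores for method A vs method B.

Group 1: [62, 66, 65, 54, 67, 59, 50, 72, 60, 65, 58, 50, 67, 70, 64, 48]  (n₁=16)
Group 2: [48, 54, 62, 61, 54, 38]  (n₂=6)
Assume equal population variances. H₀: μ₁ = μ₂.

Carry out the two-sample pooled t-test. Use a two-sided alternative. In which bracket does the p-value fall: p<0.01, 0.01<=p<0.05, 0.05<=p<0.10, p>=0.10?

x̄₁=61.062, s₁=7.371, n₁=16
x̄₂=52.833, s₂=8.909, n₂=6
s_p² = [15·7.371² + 5·8.909²]/20 = 60.5885
SE = √(s_p²·(1/16+1/6)) = 3.7262
t = (61.062−52.833)/3.7262 = 2.2084
df = 20
p-value (two-sided) = 0.03905
→ bracket: 0.01<=p<0.05

p-value bracket: 0.01<=p<0.05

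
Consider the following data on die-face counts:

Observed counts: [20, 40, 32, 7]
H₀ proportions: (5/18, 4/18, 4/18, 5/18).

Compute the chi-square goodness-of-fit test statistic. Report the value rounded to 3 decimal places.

test statistic = 36.600

n = 99; E_i = n·p_i = [27.50, 22.00, 22.00, 27.50]
χ² = (20−27.50)²/27.50 + (40−22.00)²/22.00 + (32−22.00)²/22.00 + (7−27.50)²/27.50 = 36.6000
df = 3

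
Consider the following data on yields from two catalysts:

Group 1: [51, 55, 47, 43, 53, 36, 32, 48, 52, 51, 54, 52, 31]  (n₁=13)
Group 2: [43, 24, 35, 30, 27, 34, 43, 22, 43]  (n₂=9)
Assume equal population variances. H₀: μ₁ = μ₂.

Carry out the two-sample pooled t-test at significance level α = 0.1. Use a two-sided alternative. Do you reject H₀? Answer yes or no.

reject H₀: yes

x̄₁=46.538, s₁=8.403, n₁=13
x̄₂=33.444, s₂=8.293, n₂=9
s_p² = [12·8.403² + 8·8.293²]/20 = 69.8726
SE = √(s_p²·(1/13+1/9)) = 3.6247
t = (46.538−33.444)/3.6247 = 3.6124
df = 20
p-value (two-sided) = 0.00174
At α=0.1: p < α → reject H₀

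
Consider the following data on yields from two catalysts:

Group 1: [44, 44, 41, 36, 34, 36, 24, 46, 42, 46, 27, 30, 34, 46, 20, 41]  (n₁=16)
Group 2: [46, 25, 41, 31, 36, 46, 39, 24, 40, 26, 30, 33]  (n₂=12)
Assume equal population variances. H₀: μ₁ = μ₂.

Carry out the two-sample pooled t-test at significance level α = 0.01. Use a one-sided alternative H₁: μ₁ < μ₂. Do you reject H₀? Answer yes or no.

reject H₀: no

x̄₁=36.938, s₁=8.266, n₁=16
x̄₂=34.750, s₂=7.783, n₂=12
s_p² = [15·8.266² + 11·7.783²]/26 = 65.0457
SE = √(s_p²·(1/16+1/12)) = 3.0799
t = (36.938−34.750)/3.0799 = 0.7102
df = 26
p-value (one-sided, H₁ less) = 0.75806
At α=0.01: p ≥ α → fail to reject H₀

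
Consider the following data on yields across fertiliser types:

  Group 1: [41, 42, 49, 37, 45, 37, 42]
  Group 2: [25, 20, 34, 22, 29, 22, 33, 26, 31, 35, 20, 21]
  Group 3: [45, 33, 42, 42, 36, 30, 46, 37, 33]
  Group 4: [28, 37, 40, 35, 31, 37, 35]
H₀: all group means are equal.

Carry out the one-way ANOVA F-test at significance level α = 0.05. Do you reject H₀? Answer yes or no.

reject H₀: yes

Group means [41.86, 26.50, 38.22, 34.71], grand mean 34.229
SSB = Σnᵢ(x̄ᵢ−x̄)² = 1269.330; SSW = ΣΣ(x−x̄ᵢ)² = 824.841
MSB = 1269.330/3 = 423.1101; MSW = 824.841/31 = 26.6078
F = MSB/MSW = 15.9017
df = (3, 31)
p-value (upper-tail) = 0.00000
At α=0.05: p < α → reject H₀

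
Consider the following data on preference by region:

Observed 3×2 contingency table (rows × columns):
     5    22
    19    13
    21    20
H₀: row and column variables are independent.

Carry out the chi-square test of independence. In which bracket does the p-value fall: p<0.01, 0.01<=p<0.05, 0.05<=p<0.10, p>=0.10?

p-value bracket: p<0.01

Row totals [27, 32, 41], col totals [45, 55], n=100
χ² = (5−12.15)²/12.15 + (22−14.85)²/14.85 + (19−14.40)²/14.40 + (13−17.60)²/17.60 + (21−18.45)²/18.45 + (20−22.55)²/22.55 = 10.9627
df = 2
p-value (upper-tail) = 0.00416
→ bracket: p<0.01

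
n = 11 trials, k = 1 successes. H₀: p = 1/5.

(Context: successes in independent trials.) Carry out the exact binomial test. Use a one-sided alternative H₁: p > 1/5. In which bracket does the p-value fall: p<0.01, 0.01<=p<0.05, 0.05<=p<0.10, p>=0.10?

Exact binomial: n=11, k=1, p₀=1/5=0.2000
P(X≥1) from Σ C(n,i)·p₀^i·(1−p₀)^(n−i)
p-value (one-sided, H₁ greater) = 0.91410
→ bracket: p>=0.10

p-value bracket: p>=0.10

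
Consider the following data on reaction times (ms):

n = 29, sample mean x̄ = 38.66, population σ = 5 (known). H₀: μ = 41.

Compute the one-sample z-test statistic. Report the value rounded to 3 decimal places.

SE = σ/√n = 5/√29 = 0.9285
z = (x̄−μ₀)/SE = (38.66−41)/0.9285 = -2.5203

test statistic = -2.520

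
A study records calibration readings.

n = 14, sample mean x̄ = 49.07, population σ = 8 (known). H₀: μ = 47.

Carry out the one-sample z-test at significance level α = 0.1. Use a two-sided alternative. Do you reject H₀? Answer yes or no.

SE = σ/√n = 8/√14 = 2.1381
z = (x̄−μ₀)/SE = (49.07−47)/2.1381 = 0.9682
p-value (two-sided) = 0.33297
At α=0.1: p ≥ α → fail to reject H₀

reject H₀: no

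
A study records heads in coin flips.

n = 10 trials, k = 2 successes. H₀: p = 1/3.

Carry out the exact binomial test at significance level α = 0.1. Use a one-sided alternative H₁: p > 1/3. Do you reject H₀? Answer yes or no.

Exact binomial: n=10, k=2, p₀=1/3=0.3333
P(X≥2) from Σ C(n,i)·p₀^i·(1−p₀)^(n−i)
p-value (one-sided, H₁ greater) = 0.89595
At α=0.1: p ≥ α → fail to reject H₀

reject H₀: no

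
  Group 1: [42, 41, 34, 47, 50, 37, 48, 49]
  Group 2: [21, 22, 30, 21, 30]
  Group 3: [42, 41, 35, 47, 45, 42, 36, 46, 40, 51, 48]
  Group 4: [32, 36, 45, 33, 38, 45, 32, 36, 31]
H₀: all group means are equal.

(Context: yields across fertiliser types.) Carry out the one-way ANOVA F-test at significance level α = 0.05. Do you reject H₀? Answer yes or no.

reject H₀: yes

Group means [43.50, 24.80, 43.00, 36.44], grand mean 38.576
SSB = Σnᵢ(x̄ᵢ−x̄)² = 1399.038; SSW = ΣΣ(x−x̄ᵢ)² = 813.022
MSB = 1399.038/3 = 466.3461; MSW = 813.022/29 = 28.0352
F = MSB/MSW = 16.6343
df = (3, 29)
p-value (upper-tail) = 0.00000
At α=0.05: p < α → reject H₀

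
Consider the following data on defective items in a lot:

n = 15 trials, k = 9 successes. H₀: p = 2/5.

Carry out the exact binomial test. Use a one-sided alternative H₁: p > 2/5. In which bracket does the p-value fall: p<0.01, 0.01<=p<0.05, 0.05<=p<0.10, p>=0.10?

p-value bracket: 0.05<=p<0.10

Exact binomial: n=15, k=9, p₀=2/5=0.4000
P(X≥9) from Σ C(n,i)·p₀^i·(1−p₀)^(n−i)
p-value (one-sided, H₁ greater) = 0.09505
→ bracket: 0.05<=p<0.10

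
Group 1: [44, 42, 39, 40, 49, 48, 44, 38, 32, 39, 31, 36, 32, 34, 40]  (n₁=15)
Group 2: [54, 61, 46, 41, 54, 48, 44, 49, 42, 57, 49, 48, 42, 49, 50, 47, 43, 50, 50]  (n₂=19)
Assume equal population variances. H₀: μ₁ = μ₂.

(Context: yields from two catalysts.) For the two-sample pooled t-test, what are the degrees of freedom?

degrees of freedom = 32

df = n₁ + n₂ − 2 = 15 + 19 − 2 = 32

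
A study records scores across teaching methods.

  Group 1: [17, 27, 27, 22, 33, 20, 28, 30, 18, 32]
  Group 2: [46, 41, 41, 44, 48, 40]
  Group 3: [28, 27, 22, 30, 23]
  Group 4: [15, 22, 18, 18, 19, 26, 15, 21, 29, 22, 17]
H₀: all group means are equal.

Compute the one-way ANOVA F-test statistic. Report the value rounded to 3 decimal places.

Group means [25.40, 43.33, 26.00, 20.18], grand mean 27.062
SSB = Σnᵢ(x̄ᵢ−x̄)² = 2142.505; SSW = ΣΣ(x−x̄ᵢ)² = 591.370
MSB = 2142.505/3 = 714.1684; MSW = 591.370/28 = 21.1203
F = MSB/MSW = 33.8142
df = (3, 28)

test statistic = 33.814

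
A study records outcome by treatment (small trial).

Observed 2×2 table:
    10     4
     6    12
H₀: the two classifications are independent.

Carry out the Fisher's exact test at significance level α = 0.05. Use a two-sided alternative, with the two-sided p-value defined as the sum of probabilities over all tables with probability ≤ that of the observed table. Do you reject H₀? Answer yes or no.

reject H₀: no

Margins: r₁=14, r₂=18, c₁=16, c₂=16, n=32
p_obs = C(14,10)·C(18,6)/C(32,16); sum pmf over tables with pmf ≤ p_obs
p-value (two-sided) = 0.07317
At α=0.05: p ≥ α → fail to reject H₀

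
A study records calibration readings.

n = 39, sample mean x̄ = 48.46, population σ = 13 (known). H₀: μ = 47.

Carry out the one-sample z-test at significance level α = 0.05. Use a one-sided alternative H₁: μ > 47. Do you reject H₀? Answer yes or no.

SE = σ/√n = 13/√39 = 2.0817
z = (x̄−μ₀)/SE = (48.46−47)/2.0817 = 0.7014
p-value (one-sided, H₁ greater) = 0.24154
At α=0.05: p ≥ α → fail to reject H₀

reject H₀: no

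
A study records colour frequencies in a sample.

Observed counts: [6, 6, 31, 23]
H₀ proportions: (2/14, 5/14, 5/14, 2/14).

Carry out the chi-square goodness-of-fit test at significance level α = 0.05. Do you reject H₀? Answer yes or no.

reject H₀: yes

n = 66; E_i = n·p_i = [9.43, 23.57, 23.57, 9.43]
χ² = (6−9.43)²/9.43 + (6−23.57)²/23.57 + (31−23.57)²/23.57 + (23−9.43)²/9.43 = 36.2212
df = 3
p-value (upper-tail) = 0.00000
At α=0.05: p < α → reject H₀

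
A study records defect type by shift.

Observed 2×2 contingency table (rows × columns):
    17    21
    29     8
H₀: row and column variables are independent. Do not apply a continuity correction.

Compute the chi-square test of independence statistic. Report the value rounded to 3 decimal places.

test statistic = 8.946

Row totals [38, 37], col totals [46, 29], n=75
χ² = (17−23.31)²/23.31 + (21−14.69)²/14.69 + (29−22.69)²/22.69 + (8−14.31)²/14.31 = 8.9463
df = 1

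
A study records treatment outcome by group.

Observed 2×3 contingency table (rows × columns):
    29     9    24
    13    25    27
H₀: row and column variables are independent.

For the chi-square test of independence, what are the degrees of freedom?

degrees of freedom = 2

df = (r−1)(c−1) = (2−1)·(3−1) = 2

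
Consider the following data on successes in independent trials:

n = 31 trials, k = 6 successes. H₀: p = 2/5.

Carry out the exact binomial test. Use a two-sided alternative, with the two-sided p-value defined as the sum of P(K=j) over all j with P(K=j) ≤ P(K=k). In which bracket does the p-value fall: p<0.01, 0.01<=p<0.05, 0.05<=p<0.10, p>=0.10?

Exact binomial: n=31, k=6, p₀=2/5=0.4000
P(X=j) = C(n,j)·p₀^j·(1−p₀)^(n−j); p = Σ P(X=j) over j with P(X=j) ≤ P(X=6)
p-value (two-sided) = 0.02605
→ bracket: 0.01<=p<0.05

p-value bracket: 0.01<=p<0.05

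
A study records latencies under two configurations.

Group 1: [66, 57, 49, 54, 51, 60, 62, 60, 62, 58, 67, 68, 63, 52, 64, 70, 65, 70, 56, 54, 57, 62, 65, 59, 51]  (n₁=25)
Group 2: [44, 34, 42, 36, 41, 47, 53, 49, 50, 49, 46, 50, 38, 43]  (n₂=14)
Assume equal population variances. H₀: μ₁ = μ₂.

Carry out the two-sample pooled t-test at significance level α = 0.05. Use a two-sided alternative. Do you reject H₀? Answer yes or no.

x̄₁=60.080, s₁=6.103, n₁=25
x̄₂=44.429, s₂=5.734, n₂=14
s_p² = [24·6.103² + 13·5.734²]/37 = 35.7100
SE = √(s_p²·(1/25+1/14)) = 1.9948
t = (60.080−44.429)/1.9948 = 7.8462
df = 37
p-value (two-sided) = 0.00000
At α=0.05: p < α → reject H₀

reject H₀: yes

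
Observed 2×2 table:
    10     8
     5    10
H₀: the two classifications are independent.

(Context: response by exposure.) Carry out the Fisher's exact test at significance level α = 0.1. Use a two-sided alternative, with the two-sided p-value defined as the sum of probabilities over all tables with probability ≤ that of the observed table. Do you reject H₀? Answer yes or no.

reject H₀: no

Margins: r₁=18, r₂=15, c₁=15, c₂=18, n=33
p_obs = C(18,10)·C(15,5)/C(33,15); sum pmf over tables with pmf ≤ p_obs
p-value (two-sided) = 0.29643
At α=0.1: p ≥ α → fail to reject H₀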